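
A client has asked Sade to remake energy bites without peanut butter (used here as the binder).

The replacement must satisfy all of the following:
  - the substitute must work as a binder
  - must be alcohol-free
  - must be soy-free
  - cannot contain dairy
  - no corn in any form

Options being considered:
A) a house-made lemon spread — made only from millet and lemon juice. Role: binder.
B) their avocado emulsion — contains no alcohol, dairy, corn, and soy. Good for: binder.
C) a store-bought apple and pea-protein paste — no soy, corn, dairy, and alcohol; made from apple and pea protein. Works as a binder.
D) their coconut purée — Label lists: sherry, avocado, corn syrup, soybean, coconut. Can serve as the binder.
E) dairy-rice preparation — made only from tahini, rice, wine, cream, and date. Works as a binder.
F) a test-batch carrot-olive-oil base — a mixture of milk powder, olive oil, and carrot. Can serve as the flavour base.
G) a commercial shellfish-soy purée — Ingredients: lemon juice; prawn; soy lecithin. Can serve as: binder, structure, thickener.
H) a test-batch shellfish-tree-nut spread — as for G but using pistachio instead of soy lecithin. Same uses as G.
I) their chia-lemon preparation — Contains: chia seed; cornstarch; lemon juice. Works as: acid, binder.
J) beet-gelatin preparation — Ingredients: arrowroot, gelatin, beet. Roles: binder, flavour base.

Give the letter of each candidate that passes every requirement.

A, B, C, H, J

A: no soy, no alcohol — OK
B: no alcohol, no dairy — OK
C: nothing on the exclusion list — valid
D: has corn syrup, so not corn-free; has sherry, so not alcohol-free (and 1 more) — out
E: has wine, so not alcohol-free; has cream, so not dairy-free — no
F: not usable as a binder; has milk powder, so not dairy-free — reject
G: has soy lecithin, so not soy-free — out
H: works as a binder, no soy, no corn — valid
I: has cornstarch, so not corn-free — out
J: all constraints satisfied — OK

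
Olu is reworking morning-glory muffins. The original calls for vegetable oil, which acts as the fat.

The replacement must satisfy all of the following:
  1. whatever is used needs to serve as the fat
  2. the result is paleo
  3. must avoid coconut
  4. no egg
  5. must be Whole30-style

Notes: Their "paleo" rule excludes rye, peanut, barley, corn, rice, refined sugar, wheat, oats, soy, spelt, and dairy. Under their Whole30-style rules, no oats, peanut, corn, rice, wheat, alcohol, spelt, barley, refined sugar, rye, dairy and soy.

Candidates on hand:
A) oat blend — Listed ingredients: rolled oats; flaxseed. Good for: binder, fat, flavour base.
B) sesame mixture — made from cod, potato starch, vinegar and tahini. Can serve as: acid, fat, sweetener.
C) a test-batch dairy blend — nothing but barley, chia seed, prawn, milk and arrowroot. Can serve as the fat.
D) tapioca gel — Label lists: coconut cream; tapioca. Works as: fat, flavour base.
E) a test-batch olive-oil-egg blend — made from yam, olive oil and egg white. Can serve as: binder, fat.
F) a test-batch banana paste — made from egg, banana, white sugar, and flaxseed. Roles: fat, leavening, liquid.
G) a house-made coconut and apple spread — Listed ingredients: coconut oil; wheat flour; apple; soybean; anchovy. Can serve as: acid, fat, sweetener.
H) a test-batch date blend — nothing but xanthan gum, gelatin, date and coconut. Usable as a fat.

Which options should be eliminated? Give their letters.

A: has rolled oats, so not paleo; has rolled oats, so not Whole30-style — out
B: nothing on the exclusion list — keep
C: has barley, so not paleo; has barley, so not Whole30-style — no
D: has coconut cream, so not coconut-free — out
E: has egg white, so not egg-free — out
F: has white sugar, so not paleo; has white sugar, so not Whole30-style (and 1 more) — no
G: has soybean, so not paleo; has soybean, so not Whole30-style (and 1 more) — no
H: has coconut, so not coconut-free — reject

A, C, D, E, F, G, H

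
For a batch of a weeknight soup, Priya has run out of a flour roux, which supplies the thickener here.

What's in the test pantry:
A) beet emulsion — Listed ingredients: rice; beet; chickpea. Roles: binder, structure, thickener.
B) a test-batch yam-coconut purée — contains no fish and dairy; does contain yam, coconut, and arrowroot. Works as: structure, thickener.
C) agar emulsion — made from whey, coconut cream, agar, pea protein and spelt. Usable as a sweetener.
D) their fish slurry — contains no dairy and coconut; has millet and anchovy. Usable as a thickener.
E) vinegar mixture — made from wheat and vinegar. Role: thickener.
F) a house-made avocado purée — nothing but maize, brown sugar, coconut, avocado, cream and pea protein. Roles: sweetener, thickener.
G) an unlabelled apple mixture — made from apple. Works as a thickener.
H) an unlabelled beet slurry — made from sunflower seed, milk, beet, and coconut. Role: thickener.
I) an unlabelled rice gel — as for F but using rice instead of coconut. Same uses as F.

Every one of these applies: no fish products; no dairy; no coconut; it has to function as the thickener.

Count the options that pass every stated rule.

A: works as a thickener, no fish, no dairy — keep
B: has coconut, so not coconut-free — reject
C: not usable as a thickener; has coconut cream, so not coconut-free (and 1 more) — no
D: has anchovy, so not fish-free — reject
E: no fish, no dairy — valid
F: has coconut, so not coconut-free; has cream, so not dairy-free — reject
G: only apple; none excluded — OK
H: has coconut, so not coconut-free; has milk, so not dairy-free — reject
I: has cream, so not dairy-free — reject

3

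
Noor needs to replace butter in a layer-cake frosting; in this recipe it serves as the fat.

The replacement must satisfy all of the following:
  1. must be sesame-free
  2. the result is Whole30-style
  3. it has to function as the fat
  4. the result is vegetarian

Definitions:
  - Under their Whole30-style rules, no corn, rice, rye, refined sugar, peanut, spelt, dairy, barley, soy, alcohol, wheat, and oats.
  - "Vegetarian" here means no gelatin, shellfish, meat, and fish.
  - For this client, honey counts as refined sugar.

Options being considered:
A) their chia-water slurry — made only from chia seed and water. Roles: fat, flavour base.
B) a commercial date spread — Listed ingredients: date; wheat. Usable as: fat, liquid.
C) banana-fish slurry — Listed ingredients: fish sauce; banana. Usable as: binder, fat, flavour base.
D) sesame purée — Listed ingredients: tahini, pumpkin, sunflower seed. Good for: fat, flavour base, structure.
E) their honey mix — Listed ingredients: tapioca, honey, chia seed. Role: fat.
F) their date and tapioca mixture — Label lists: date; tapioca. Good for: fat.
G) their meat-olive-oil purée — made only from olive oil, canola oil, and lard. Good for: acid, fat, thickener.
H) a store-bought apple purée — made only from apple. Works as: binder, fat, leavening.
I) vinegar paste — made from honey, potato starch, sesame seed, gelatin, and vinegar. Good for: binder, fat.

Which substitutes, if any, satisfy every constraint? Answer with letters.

A: nothing on the exclusion list — keep
B: has wheat, so not Whole30-style — reject
C: has fish sauce, so not vegetarian — out
D: has tahini, so not sesame-free — reject
E: has honey, so not Whole30-style — out
F: vegetarian, no sesame — keep
G: has lard, so not vegetarian — no
H: only apple; none excluded — OK
I: has honey, so not Whole30-style; has gelatin, so not vegetarian (and 1 more) — reject

A, F, H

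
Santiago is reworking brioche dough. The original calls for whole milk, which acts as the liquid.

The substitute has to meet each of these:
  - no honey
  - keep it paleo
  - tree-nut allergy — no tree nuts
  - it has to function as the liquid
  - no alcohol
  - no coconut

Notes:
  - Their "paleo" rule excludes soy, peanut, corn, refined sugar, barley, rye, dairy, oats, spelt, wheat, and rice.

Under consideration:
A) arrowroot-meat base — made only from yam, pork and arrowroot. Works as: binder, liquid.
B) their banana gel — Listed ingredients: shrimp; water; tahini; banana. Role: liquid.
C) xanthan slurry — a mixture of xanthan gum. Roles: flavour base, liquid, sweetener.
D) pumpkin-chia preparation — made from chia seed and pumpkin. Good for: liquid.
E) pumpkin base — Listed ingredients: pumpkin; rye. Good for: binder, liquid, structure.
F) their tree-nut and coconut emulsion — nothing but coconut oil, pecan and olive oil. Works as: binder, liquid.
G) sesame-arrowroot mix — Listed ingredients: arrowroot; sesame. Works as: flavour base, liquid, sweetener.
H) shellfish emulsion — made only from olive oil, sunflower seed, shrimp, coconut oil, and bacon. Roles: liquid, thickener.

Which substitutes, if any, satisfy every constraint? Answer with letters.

A: only pork, yam and arrowroot; none excluded — OK
B: nothing on the exclusion list — OK
C: all constraints satisfied — keep
D: works as a liquid, no coconut, no tree nuts — keep
E: has rye, so not paleo — no
F: has pecan, so not tree-nut-free; has coconut oil, so not coconut-free — reject
G: works as a liquid, paleo, no coconut — valid
H: has coconut oil, so not coconut-free — reject

A, B, C, D, G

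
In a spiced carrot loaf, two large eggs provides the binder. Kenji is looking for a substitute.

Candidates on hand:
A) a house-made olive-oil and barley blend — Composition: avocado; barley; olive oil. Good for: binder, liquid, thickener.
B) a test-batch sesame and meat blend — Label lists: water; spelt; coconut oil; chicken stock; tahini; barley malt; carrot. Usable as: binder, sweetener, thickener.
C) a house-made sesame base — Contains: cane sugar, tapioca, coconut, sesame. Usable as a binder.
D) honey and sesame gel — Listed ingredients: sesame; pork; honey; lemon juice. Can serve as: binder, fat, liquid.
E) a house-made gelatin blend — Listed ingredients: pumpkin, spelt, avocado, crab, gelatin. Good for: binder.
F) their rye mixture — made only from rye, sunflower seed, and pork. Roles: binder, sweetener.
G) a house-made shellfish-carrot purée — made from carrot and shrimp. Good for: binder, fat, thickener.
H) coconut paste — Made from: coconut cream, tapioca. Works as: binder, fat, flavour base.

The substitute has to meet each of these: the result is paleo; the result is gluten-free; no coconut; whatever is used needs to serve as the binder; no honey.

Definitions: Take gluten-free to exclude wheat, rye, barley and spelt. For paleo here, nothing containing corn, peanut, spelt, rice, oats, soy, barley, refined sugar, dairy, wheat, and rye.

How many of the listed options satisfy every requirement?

1

A: has barley, so not gluten-free; has barley, so not paleo — no
B: has barley malt, so not gluten-free; has barley malt, so not paleo (and 1 more) — reject
C: has cane sugar, so not paleo; has coconut, so not coconut-free — out
D: has honey, so not honey-free — reject
E: has spelt, so not gluten-free; has spelt, so not paleo — out
F: has rye, so not gluten-free; has rye, so not paleo — no
G: only shrimp and carrot; none excluded — OK
H: has coconut cream, so not coconut-free — out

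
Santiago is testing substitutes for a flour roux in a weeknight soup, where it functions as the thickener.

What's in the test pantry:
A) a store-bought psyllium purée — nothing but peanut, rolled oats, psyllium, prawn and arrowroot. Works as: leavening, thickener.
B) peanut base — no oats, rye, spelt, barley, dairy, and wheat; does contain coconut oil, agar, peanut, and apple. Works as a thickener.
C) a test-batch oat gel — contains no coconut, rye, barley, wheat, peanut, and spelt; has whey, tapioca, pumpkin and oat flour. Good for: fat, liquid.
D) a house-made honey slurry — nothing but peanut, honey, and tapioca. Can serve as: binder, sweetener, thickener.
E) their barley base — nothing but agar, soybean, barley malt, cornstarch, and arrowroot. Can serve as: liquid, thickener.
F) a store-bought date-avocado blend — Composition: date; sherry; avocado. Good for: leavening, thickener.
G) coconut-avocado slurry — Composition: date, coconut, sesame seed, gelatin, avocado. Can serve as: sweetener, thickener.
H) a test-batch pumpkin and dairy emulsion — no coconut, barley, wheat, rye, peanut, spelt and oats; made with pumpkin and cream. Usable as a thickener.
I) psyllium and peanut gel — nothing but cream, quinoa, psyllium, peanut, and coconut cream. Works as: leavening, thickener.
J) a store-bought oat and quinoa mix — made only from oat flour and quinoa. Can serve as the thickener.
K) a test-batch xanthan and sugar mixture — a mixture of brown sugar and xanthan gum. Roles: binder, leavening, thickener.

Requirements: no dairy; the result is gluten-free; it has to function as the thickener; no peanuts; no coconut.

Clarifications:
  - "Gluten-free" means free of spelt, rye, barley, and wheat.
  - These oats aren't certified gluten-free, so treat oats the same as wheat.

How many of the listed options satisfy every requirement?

A: has rolled oats, so not gluten-free; has peanut, so not peanut-free — out
B: has coconut oil, so not coconut-free; has peanut, so not peanut-free — no
C: not usable as a thickener; has oat flour, so not gluten-free (and 1 more) — no
D: has peanut, so not peanut-free — reject
E: has barley malt, so not gluten-free — no
F: works as a thickener, no coconut, no peanut — valid
G: has coconut, so not coconut-free — out
H: has cream, so not dairy-free — out
I: has coconut cream, so not coconut-free; has cream, so not dairy-free (and 1 more) — reject
J: has oat flour, so not gluten-free — no
K: only brown sugar and xanthan gum; none excluded — valid

2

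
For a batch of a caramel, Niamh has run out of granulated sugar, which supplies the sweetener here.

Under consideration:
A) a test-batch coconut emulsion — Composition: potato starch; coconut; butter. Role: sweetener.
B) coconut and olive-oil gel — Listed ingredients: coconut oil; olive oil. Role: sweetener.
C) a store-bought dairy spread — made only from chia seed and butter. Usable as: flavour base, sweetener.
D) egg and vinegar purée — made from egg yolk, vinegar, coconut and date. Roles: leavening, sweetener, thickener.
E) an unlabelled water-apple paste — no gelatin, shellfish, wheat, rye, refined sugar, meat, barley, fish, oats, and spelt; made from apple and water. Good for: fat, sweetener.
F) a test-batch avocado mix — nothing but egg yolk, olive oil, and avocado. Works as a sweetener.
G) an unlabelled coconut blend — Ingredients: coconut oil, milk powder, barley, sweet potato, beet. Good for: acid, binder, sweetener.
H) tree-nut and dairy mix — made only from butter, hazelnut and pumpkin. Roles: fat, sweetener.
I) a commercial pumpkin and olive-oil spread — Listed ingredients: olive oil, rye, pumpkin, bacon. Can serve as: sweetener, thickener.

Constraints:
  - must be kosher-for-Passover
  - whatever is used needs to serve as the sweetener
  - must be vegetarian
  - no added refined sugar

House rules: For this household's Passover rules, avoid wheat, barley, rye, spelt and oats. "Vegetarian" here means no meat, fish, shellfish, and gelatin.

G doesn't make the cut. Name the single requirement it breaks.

kosher-for-Passover

usable as a sweetener: satisfied
kosher-for-Passover: has barley — fails
vegetarian: satisfied
no-added-sugar: satisfied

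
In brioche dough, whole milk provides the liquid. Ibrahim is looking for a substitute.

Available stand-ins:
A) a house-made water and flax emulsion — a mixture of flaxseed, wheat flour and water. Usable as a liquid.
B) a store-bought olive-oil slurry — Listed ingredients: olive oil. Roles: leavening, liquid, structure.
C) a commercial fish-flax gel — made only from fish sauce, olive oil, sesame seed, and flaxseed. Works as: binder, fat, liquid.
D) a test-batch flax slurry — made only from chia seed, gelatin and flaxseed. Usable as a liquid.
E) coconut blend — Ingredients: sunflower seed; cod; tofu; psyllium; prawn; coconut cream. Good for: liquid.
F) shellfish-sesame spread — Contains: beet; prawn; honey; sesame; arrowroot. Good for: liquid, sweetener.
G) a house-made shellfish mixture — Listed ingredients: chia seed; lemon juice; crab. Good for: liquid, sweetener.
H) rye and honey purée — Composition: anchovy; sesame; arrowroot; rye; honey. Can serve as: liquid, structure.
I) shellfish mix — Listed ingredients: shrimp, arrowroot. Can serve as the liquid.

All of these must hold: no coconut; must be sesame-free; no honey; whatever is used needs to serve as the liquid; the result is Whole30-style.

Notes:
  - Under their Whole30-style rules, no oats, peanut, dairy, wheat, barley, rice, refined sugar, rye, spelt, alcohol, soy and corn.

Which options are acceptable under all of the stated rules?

B, D, G, I

A: has wheat flour, so not Whole30-style — reject
B: only olive oil; none excluded — OK
C: has sesame seed, so not sesame-free — no
D: only gelatin, flaxseed, and chia seed; none excluded — valid
E: has tofu, so not Whole30-style; has coconut cream, so not coconut-free — no
F: has sesame, so not sesame-free; has honey, so not honey-free — out
G: no honey, no sesame — valid
H: has rye, so not Whole30-style; has sesame, so not sesame-free (and 1 more) — no
I: works as a liquid, no sesame, no honey — keep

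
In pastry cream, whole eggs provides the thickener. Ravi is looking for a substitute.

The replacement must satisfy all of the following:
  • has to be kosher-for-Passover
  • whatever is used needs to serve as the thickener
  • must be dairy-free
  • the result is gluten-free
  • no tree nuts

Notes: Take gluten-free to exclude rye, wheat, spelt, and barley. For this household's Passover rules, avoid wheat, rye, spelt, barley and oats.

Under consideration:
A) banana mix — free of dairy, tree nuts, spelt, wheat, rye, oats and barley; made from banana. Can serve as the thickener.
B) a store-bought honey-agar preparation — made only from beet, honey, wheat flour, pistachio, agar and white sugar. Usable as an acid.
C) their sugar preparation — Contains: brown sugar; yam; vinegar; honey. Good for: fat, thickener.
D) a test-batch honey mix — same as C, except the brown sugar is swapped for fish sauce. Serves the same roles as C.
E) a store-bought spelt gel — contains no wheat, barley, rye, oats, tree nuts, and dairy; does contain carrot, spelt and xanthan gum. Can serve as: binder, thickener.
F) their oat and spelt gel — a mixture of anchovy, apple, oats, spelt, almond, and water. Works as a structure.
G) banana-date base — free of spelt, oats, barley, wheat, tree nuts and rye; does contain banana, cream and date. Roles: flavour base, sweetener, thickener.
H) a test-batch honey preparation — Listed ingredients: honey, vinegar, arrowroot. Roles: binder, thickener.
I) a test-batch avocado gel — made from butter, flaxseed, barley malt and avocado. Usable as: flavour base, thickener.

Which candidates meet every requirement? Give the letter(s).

A: works as a thickener, no tree nuts, no dairy — OK
B: not usable as a thickener; has wheat flour, so not gluten-free (and 2 more) — out
C: honey and brown sugar etc. — none of it excluded — OK
D: nothing on the exclusion list — OK
E: has spelt, so not gluten-free; has spelt, so not kosher-for-Passover — out
F: not usable as a thickener; has spelt, so not gluten-free (and 2 more) — no
G: has cream, so not dairy-free — no
H: nothing on the exclusion list — OK
I: has barley malt, so not gluten-free; has barley malt, so not kosher-for-Passover (and 1 more) — reject

A, C, D, H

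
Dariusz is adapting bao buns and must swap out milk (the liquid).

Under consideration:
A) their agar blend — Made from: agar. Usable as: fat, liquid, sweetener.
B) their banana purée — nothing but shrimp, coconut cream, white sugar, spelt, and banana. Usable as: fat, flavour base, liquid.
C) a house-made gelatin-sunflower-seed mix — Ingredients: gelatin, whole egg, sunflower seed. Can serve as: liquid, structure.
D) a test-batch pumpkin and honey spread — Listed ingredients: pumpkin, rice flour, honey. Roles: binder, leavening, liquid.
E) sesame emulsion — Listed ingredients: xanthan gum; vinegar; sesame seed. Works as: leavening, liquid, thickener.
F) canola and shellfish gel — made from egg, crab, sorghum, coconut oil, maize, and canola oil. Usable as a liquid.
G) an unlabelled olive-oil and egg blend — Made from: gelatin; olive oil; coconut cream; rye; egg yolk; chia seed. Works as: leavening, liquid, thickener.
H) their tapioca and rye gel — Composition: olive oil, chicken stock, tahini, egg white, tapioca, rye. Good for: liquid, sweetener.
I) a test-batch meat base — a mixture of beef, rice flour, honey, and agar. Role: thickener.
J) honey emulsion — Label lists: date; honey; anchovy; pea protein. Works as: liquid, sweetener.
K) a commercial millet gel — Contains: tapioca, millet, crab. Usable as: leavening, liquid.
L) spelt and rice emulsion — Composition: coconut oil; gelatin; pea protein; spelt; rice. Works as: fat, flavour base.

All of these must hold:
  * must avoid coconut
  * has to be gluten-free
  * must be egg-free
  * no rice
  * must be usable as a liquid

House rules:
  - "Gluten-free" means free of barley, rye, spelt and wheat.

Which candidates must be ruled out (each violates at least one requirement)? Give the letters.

A: only agar; none excluded — OK
B: has spelt, so not gluten-free; has coconut cream, so not coconut-free — reject
C: has whole egg, so not egg-free — no
D: has rice flour, so not rice-free — out
E: no rice, no coconut — keep
F: has egg, so not egg-free; has coconut oil, so not coconut-free — reject
G: has rye, so not gluten-free; has egg yolk, so not egg-free (and 1 more) — reject
H: has rye, so not gluten-free; has egg white, so not egg-free — no
I: not usable as a liquid; has rice flour, so not rice-free — no
J: anchovy and honey etc. — none of it excluded — keep
K: only crab, tapioca and millet; none excluded — OK
L: not usable as a liquid; has spelt, so not gluten-free (and 2 more) — out

B, C, D, F, G, H, I, L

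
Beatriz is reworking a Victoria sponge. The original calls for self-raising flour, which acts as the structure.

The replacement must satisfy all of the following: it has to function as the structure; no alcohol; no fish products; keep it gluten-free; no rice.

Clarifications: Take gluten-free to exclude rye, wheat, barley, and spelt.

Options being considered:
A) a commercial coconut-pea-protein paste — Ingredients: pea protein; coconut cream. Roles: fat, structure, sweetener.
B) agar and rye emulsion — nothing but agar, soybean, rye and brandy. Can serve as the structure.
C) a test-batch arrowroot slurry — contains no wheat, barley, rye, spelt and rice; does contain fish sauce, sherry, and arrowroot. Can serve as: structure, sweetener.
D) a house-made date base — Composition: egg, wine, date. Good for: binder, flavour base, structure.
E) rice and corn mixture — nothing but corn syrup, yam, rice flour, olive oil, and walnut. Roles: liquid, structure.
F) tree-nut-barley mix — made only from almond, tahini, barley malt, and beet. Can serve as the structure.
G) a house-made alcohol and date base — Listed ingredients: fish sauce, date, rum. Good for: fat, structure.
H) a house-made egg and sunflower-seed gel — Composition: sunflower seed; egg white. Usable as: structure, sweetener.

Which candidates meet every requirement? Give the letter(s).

A: works as a structure, no alcohol, gluten-free — valid
B: has rye, so not gluten-free; has brandy, so not alcohol-free — reject
C: has fish sauce, so not fish-free; has sherry, so not alcohol-free — reject
D: has wine, so not alcohol-free — out
E: has rice flour, so not rice-free — out
F: has barley malt, so not gluten-free — out
G: has fish sauce, so not fish-free; has rum, so not alcohol-free — no
H: only egg white and sunflower seed; none excluded — OK

A, H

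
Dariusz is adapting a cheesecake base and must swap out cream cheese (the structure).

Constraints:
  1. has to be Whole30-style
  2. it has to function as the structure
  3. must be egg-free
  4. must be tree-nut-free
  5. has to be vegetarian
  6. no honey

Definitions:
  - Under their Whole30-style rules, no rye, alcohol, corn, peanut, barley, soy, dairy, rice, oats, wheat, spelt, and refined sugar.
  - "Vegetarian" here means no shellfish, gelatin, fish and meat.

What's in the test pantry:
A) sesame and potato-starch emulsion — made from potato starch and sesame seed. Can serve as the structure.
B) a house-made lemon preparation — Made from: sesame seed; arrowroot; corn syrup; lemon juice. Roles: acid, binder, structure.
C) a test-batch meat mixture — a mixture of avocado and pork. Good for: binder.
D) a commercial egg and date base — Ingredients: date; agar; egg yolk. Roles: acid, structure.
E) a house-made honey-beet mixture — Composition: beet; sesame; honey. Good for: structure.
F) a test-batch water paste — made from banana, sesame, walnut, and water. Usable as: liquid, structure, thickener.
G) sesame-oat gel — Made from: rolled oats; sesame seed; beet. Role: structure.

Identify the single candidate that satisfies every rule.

A

A: only sesame seed and potato starch; none excluded — keep
B: has corn syrup, so not Whole30-style — out
C: not usable as a structure; has pork, so not vegetarian — no
D: has egg yolk, so not egg-free — no
E: has honey, so not honey-free — reject
F: has walnut, so not tree-nut-free — reject
G: has rolled oats, so not Whole30-style — reject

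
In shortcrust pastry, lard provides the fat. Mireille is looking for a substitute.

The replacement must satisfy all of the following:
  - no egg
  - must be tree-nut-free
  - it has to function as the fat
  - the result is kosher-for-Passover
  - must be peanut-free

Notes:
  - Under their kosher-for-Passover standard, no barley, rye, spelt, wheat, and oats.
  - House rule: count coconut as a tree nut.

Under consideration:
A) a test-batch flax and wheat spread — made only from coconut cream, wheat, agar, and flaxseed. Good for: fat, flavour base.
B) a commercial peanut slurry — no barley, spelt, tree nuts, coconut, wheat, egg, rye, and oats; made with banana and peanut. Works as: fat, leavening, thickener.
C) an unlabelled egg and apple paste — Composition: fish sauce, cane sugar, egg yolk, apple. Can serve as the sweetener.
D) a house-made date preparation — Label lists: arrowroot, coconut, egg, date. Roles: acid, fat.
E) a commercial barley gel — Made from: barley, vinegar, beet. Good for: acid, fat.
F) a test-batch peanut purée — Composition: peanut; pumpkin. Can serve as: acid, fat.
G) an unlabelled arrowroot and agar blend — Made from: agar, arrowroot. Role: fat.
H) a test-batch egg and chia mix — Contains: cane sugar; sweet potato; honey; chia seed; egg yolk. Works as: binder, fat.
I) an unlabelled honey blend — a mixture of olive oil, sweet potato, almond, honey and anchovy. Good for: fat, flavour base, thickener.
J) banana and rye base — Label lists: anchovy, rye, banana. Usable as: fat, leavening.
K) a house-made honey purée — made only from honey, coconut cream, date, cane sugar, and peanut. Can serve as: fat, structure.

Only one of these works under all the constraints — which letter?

A: has wheat, so not kosher-for-Passover; has coconut cream, so not tree-nut-free — no
B: has peanut, so not peanut-free — out
C: not usable as a fat; has egg yolk, so not egg-free — reject
D: has egg, so not egg-free; has coconut, so not tree-nut-free — reject
E: has barley, so not kosher-for-Passover — reject
F: has peanut, so not peanut-free — no
G: no peanut, no egg — OK
H: has egg yolk, so not egg-free — no
I: has almond, so not tree-nut-free — no
J: has rye, so not kosher-for-Passover — reject
K: has peanut, so not peanut-free; has coconut cream, so not tree-nut-free — no

G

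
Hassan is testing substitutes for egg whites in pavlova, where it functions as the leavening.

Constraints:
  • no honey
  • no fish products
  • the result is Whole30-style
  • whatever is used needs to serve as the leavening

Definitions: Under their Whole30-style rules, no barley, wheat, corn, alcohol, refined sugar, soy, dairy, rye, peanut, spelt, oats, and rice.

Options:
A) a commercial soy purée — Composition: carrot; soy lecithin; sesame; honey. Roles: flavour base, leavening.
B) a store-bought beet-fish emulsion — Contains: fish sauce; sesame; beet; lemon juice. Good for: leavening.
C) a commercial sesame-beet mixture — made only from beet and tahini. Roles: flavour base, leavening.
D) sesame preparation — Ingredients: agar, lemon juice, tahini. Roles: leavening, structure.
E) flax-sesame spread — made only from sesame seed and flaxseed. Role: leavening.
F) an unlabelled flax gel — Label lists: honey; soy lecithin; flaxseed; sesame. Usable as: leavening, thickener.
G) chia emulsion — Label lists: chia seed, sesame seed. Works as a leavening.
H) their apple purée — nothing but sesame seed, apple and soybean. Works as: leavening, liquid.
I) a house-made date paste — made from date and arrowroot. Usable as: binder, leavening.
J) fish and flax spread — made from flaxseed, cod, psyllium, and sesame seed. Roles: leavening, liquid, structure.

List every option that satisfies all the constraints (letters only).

C, D, E, G, I

A: has soy lecithin, so not Whole30-style; has honey, so not honey-free — no
B: has fish sauce, so not fish-free — out
C: no honey, Whole30-style — valid
D: no honey, Whole30-style — OK
E: only sesame seed and flaxseed; none excluded — keep
F: has soy lecithin, so not Whole30-style; has honey, so not honey-free — no
G: only sesame seed and chia seed; none excluded — keep
H: has soybean, so not Whole30-style — reject
I: works as a leavening, Whole30-style, no honey — OK
J: has cod, so not fish-free — reject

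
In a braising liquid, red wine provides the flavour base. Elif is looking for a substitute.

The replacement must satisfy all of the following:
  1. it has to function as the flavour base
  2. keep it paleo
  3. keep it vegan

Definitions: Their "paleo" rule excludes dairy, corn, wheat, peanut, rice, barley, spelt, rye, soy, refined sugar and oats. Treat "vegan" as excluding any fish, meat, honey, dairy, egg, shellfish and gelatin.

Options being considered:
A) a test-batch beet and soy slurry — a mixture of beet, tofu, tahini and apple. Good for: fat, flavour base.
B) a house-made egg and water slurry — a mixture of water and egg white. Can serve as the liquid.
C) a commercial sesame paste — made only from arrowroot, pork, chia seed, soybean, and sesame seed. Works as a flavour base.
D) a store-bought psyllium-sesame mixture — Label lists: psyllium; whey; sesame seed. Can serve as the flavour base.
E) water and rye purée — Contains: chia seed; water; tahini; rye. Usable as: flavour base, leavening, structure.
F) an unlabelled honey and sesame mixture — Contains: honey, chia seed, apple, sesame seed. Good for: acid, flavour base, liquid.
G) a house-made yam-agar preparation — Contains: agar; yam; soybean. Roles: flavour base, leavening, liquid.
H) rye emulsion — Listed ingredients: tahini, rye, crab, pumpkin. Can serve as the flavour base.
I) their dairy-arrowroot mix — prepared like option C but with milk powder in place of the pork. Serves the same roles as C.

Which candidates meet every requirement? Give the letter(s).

none

A: has tofu, so not paleo — reject
B: not usable as a flavour base; has egg white, so not vegan — reject
C: has soybean, so not paleo; has pork, so not vegan — reject
D: has whey, so not paleo; has whey, so not vegan — out
E: has rye, so not paleo — no
F: has honey, so not vegan — no
G: has soybean, so not paleo — out
H: has rye, so not paleo; has crab, so not vegan — reject
I: has milk powder, so not paleo; has milk powder, so not vegan — no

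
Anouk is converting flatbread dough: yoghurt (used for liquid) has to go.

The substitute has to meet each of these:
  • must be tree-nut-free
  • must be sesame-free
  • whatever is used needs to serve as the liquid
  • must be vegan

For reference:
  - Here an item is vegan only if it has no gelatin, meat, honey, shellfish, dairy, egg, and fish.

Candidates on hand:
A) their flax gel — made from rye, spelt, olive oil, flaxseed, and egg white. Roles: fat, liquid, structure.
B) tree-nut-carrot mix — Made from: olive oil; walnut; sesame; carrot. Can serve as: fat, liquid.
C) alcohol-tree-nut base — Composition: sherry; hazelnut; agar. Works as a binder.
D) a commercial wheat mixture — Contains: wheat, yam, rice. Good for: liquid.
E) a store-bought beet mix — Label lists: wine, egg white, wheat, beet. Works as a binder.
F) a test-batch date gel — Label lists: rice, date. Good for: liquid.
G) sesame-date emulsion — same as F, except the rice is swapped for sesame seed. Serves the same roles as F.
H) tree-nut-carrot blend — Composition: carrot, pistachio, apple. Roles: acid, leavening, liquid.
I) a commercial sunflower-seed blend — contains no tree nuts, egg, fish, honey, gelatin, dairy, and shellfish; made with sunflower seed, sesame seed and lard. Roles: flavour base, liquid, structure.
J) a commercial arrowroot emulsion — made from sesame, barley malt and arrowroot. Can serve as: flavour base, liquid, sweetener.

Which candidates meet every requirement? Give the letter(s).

A: has egg white, so not vegan — reject
B: has sesame, so not sesame-free; has walnut, so not tree-nut-free — reject
C: not usable as a liquid; has hazelnut, so not tree-nut-free — reject
D: only rice, wheat, and yam; none excluded — OK
E: not usable as a liquid; has egg white, so not vegan — no
F: all constraints satisfied — valid
G: has sesame seed, so not sesame-free — out
H: has pistachio, so not tree-nut-free — reject
I: has lard, so not vegan; has sesame seed, so not sesame-free — reject
J: has sesame, so not sesame-free — out

D, F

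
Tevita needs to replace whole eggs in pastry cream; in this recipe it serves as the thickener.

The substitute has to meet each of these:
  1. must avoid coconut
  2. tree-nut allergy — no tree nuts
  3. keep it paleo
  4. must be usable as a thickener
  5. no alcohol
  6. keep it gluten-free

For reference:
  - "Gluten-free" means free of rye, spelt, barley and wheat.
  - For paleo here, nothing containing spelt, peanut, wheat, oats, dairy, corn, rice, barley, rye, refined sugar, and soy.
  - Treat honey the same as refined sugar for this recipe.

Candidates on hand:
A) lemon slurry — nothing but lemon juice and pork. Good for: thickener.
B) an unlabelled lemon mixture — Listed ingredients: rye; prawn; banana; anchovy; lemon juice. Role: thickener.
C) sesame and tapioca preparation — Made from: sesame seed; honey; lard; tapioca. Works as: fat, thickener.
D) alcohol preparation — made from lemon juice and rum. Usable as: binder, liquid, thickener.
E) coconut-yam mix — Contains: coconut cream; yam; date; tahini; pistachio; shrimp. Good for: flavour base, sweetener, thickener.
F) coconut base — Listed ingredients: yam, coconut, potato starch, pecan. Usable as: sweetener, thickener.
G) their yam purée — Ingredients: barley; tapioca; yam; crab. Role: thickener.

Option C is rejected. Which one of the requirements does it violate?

usable as a thickener: satisfied
gluten-free: satisfied
paleo: has honey — fails
alcohol-free: satisfied
tree-nut-free: satisfied
coconut-free: satisfied

paleo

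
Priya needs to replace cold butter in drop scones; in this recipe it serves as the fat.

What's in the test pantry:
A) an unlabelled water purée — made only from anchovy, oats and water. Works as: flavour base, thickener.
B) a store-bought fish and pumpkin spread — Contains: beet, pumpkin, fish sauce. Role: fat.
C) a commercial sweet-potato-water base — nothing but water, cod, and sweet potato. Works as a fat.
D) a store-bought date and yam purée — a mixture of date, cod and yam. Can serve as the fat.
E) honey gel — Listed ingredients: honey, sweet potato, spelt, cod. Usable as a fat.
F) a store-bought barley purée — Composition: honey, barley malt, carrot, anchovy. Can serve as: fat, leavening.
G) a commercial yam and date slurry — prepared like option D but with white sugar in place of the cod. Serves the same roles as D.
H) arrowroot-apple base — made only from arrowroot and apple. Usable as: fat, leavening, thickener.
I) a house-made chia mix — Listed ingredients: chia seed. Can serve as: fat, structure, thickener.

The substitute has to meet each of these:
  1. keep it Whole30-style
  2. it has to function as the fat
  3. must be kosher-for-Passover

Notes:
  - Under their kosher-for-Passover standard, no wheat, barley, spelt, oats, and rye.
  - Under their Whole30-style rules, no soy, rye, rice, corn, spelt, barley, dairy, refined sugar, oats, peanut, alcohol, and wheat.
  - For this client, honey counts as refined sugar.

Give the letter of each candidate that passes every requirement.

A: not usable as a fat; has oats, so not kosher-for-Passover (and 1 more) — out
B: all constraints satisfied — valid
C: nothing on the exclusion list — keep
D: only cod, yam, and date; none excluded — OK
E: has spelt, so not kosher-for-Passover; has honey, so not Whole30-style — out
F: has barley malt, so not kosher-for-Passover; has barley malt, so not Whole30-style — reject
G: has white sugar, so not Whole30-style — no
H: only apple and arrowroot; none excluded — OK
I: every rule checks out — keep

B, C, D, H, I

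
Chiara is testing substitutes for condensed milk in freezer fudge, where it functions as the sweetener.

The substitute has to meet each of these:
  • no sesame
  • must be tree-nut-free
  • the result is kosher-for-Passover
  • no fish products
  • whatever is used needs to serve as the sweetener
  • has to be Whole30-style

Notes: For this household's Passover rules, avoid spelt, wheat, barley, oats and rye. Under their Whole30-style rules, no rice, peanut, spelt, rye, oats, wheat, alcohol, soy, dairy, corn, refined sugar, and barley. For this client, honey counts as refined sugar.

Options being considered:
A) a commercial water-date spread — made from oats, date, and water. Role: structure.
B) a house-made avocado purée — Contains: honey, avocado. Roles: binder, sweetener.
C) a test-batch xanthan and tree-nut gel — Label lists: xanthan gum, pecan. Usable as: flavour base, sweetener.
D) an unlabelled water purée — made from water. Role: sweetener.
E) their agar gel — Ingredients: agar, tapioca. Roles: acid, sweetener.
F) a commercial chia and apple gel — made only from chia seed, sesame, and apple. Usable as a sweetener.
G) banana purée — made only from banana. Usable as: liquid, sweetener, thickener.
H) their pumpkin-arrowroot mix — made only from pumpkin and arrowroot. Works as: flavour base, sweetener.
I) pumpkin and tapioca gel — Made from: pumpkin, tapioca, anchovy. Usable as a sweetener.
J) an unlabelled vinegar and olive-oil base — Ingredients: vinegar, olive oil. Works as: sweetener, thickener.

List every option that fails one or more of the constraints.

A: not usable as a sweetener; has oats, so not kosher-for-Passover (and 1 more) — reject
B: has honey, so not Whole30-style — out
C: has pecan, so not tree-nut-free — reject
D: only water; none excluded — keep
E: every rule checks out — OK
F: has sesame, so not sesame-free — no
G: only banana; none excluded — keep
H: no fish, no sesame — OK
I: has anchovy, so not fish-free — out
J: no sesame, no fish — valid

A, B, C, F, I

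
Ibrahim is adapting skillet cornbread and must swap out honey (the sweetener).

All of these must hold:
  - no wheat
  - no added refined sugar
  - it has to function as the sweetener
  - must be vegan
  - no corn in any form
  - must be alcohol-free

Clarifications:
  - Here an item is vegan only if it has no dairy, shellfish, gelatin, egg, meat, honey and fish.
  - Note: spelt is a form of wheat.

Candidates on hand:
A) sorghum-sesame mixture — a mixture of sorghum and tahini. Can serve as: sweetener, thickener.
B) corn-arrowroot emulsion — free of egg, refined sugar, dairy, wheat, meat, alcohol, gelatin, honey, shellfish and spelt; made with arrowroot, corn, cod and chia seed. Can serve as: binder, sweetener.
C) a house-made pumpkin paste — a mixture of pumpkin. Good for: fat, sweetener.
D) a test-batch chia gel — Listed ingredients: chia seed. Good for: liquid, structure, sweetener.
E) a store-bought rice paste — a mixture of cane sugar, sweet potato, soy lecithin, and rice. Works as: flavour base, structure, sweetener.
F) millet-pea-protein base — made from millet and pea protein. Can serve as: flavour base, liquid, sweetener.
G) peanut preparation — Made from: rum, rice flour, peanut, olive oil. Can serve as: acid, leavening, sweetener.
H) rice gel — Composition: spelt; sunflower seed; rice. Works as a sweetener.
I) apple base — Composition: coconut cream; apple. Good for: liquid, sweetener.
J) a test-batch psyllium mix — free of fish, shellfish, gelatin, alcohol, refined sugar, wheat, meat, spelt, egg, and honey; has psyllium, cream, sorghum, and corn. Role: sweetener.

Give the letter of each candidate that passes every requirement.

A, C, D, F, I

A: wheat-free, no corn — keep
B: has cod, so not vegan; has corn, so not corn-free — out
C: every rule checks out — valid
D: only chia seed; none excluded — keep
E: has cane sugar, so not no-added-sugar — reject
F: only pea protein and millet; none excluded — OK
G: has rum, so not alcohol-free — out
H: has spelt, so not wheat-free — no
I: nothing on the exclusion list — keep
J: has cream, so not vegan; has corn, so not corn-free — reject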